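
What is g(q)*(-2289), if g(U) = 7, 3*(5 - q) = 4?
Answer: -16023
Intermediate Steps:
q = 11/3 (q = 5 - 1/3*4 = 5 - 4/3 = 11/3 ≈ 3.6667)
g(q)*(-2289) = 7*(-2289) = -16023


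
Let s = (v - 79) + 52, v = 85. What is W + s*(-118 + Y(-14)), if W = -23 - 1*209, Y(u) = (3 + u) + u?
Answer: -8526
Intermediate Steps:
Y(u) = 3 + 2*u
s = 58 (s = (85 - 79) + 52 = 6 + 52 = 58)
W = -232 (W = -23 - 209 = -232)
W + s*(-118 + Y(-14)) = -232 + 58*(-118 + (3 + 2*(-14))) = -232 + 58*(-118 + (3 - 28)) = -232 + 58*(-118 - 25) = -232 + 58*(-143) = -232 - 8294 = -8526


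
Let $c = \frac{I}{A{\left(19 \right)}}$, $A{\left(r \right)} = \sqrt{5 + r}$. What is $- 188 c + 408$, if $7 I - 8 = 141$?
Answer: $408 - \frac{7003 \sqrt{6}}{21} \approx -408.85$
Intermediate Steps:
$I = \frac{149}{7}$ ($I = \frac{8}{7} + \frac{1}{7} \cdot 141 = \frac{8}{7} + \frac{141}{7} = \frac{149}{7} \approx 21.286$)
$c = \frac{149 \sqrt{6}}{84}$ ($c = \frac{149}{7 \sqrt{5 + 19}} = \frac{149}{7 \sqrt{24}} = \frac{149}{7 \cdot 2 \sqrt{6}} = \frac{149 \frac{\sqrt{6}}{12}}{7} = \frac{149 \sqrt{6}}{84} \approx 4.3449$)
$- 188 c + 408 = - 188 \frac{149 \sqrt{6}}{84} + 408 = - \frac{7003 \sqrt{6}}{21} + 408 = 408 - \frac{7003 \sqrt{6}}{21}$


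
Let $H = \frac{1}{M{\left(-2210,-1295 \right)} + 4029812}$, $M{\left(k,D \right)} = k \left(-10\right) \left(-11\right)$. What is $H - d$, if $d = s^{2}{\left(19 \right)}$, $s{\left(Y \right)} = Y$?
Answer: $- \frac{1367003031}{3786712} \approx -361.0$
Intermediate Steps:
$M{\left(k,D \right)} = 110 k$ ($M{\left(k,D \right)} = - 10 k \left(-11\right) = 110 k$)
$d = 361$ ($d = 19^{2} = 361$)
$H = \frac{1}{3786712}$ ($H = \frac{1}{110 \left(-2210\right) + 4029812} = \frac{1}{-243100 + 4029812} = \frac{1}{3786712} \approx 2.6408 \cdot 10^{-7}$)
$H - d = \frac{1}{3786712} - 361 = - \frac{1367003031}{3786712}$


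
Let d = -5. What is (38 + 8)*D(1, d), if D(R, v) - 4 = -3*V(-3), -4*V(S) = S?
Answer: 161/2 ≈ 80.500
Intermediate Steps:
V(S) = -S/4
D(R, v) = 7/4 (D(R, v) = 4 - (-3)*(-3)/4 = 4 - 3*¾ = 4 - 9/4 = 7/4)
(38 + 8)*D(1, d) = (38 + 8)*(7/4) = 46*(7/4) = 161/2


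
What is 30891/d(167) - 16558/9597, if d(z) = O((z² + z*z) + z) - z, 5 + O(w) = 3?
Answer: -299259229/1621893 ≈ -184.51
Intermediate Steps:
O(w) = -2 (O(w) = -5 + 3 = -2)
d(z) = -2 - z
30891/d(167) - 16558/9597 = 30891/(-2 - 1*167) - 16558/9597 = 30891/(-2 - 167) - 16558*1/9597 = 30891/(-169) - 16558/9597 = 30891*(-1/169) - 16558/9597 = -30891/169 - 16558/9597 = -299259229/1621893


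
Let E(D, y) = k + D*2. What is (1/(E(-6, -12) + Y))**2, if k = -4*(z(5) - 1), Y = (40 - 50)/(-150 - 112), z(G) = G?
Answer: 17161/13417569 ≈ 0.0012790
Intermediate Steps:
Y = 5/131 (Y = -10/(-262) = -10*(-1/262) = 5/131 ≈ 0.038168)
k = -16 (k = -4*(5 - 1) = -4*4 = -16)
E(D, y) = -16 + 2*D (E(D, y) = -16 + D*2 = -16 + 2*D)
(1/(E(-6, -12) + Y))**2 = (1/((-16 + 2*(-6)) + 5/131))**2 = (1/((-16 - 12) + 5/131))**2 = (1/(-28 + 5/131))**2 = (1/(-3663/131))**2 = (-131/3663)**2 = 17161/13417569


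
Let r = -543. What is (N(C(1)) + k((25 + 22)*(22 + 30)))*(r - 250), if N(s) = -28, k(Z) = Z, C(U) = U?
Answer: -1915888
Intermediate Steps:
(N(C(1)) + k((25 + 22)*(22 + 30)))*(r - 250) = (-28 + (25 + 22)*(22 + 30))*(-543 - 250) = (-28 + 47*52)*(-793) = (-28 + 2444)*(-793) = 2416*(-793) = -1915888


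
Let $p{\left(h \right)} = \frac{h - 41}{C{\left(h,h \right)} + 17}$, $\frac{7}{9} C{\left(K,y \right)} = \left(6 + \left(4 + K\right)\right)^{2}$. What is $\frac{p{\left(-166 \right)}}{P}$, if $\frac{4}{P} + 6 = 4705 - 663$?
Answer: $- \frac{1462041}{219143} \approx -6.6716$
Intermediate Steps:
$P = \frac{1}{1009}$ ($P = \frac{4}{-6 + \left(4705 - 663\right)} = \frac{4}{-6 + 4042} = \frac{4}{4036} = 4 \cdot \frac{1}{4036} = \frac{1}{1009} \approx 0.00099108$)
$C{\left(K,y \right)} = \frac{9 \left(10 + K\right)^{2}}{7}$ ($C{\left(K,y \right)} = \frac{9 \left(6 + \left(4 + K\right)\right)^{2}}{7} = \frac{9 \left(10 + K\right)^{2}}{7}$)
$p{\left(h \right)} = \frac{-41 + h}{17 + \frac{9 \left(10 + h\right)^{2}}{7}}$ ($p{\left(h \right)} = \frac{h - 41}{\frac{9 \left(10 + h\right)^{2}}{7} + 17} = \frac{-41 + h}{17 + \frac{9 \left(10 + h\right)^{2}}{7}}$)
$\frac{p{\left(-166 \right)}}{P} = \frac{7 \left(-41 - 166\right)}{119 + 9 \left(10 - 166\right)^{2}} \frac{1}{\frac{1}{1009}} = 7 \frac{1}{119 + 9 \left(-156\right)^{2}} \left(-207\right) 1009 = 7 \frac{1}{119 + 9 \cdot 24336} \left(-207\right) 1009 = 7 \frac{1}{119 + 219024} \left(-207\right) 1009 = 7 \cdot \frac{1}{219143} \left(-207\right) 1009 = \left(- \frac{1449}{219143}\right) 1009 = - \frac{1462041}{219143}$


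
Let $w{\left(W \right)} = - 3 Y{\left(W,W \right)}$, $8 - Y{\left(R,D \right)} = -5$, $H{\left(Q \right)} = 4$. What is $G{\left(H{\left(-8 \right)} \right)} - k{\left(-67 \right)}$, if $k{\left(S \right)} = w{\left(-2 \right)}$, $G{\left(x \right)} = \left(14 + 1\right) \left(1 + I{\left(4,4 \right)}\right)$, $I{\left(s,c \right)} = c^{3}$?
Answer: $1014$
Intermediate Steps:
$G{\left(x \right)} = 975$ ($G{\left(x \right)} = \left(14 + 1\right) \left(1 + 4^{3}\right) = 15 \left(1 + 64\right) = 15 \cdot 65 = 975$)
$Y{\left(R,D \right)} = 13$ ($Y{\left(R,D \right)} = 8 - -5 = 8 + 5 = 13$)
$w{\left(W \right)} = -39$ ($w{\left(W \right)} = \left(-3\right) 13 = -39$)
$k{\left(S \right)} = -39$
$G{\left(H{\left(-8 \right)} \right)} - k{\left(-67 \right)} = 975 - -39 = 975 + 39 = 1014$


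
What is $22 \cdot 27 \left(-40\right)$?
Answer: $-23760$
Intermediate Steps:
$22 \cdot 27 \left(-40\right) = 594 \left(-40\right) = -23760$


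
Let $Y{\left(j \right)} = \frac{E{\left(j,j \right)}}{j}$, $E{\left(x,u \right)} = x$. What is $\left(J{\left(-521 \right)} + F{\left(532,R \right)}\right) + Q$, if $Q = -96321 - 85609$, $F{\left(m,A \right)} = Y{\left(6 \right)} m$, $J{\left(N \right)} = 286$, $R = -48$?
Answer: $-181112$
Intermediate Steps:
$Y{\left(j \right)} = 1$ ($Y{\left(j \right)} = \frac{j}{j} = 1$)
$F{\left(m,A \right)} = m$ ($F{\left(m,A \right)} = 1 m = m$)
$Q = -181930$
$\left(J{\left(-521 \right)} + F{\left(532,R \right)}\right) + Q = \left(286 + 532\right) - 181930 = 818 - 181930 = -181112$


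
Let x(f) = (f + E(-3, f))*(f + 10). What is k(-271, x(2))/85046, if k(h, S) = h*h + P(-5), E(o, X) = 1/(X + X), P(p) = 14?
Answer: 73455/85046 ≈ 0.86371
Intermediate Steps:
E(o, X) = 1/(2*X)
x(f) = (10 + f)*(f + 1/(2*f)) (x(f) = (f + 1/(2*f))*(f + 10) = (f + 1/(2*f))*(10 + f) = (10 + f)*(f + 1/(2*f)))
k(h, S) = 14 + h² (k(h, S) = h*h + 14 = h² + 14 = 14 + h²)
k(-271, x(2))/85046 = (14 + (-271)²)/85046 = (14 + 73441)*(1/85046) = 73455*(1/85046) = 73455/85046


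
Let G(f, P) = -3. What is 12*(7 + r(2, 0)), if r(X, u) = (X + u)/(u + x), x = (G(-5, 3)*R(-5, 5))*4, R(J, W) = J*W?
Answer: 2102/25 ≈ 84.080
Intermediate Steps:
x = 300 (x = -(-15)*5*4 = -3*(-25)*4 = 75*4 = 300)
r(X, u) = (X + u)/(300 + u) (r(X, u) = (X + u)/(u + 300) = (X + u)/(300 + u))
12*(7 + r(2, 0)) = 12*(7 + (2 + 0)/(300 + 0)) = 12*(7 + 2/300) = 12*(7 + (1/300)*2) = 12*(7 + 1/150) = 12*(1051/150) = 2102/25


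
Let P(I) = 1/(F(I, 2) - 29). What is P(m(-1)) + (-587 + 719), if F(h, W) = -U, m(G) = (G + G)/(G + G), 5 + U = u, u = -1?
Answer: 3035/23 ≈ 131.96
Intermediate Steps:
U = -6 (U = -5 - 1 = -6)
m(G) = 1 (m(G) = (2*G)/((2*G)) = (2*G)*(1/(2*G)) = 1)
F(h, W) = 6 (F(h, W) = -1*(-6) = 6)
P(I) = -1/23 (P(I) = 1/(6 - 29) = 1/(-23) = -1/23)
P(m(-1)) + (-587 + 719) = -1/23 + (-587 + 719) = -1/23 + 132 = 3035/23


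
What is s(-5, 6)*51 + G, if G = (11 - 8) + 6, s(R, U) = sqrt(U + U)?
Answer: 9 + 102*sqrt(3) ≈ 185.67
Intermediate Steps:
s(R, U) = sqrt(2)*sqrt(U) (s(R, U) = sqrt(2*U) = sqrt(2)*sqrt(U))
G = 9 (G = 3 + 6 = 9)
s(-5, 6)*51 + G = (sqrt(2)*sqrt(6))*51 + 9 = (2*sqrt(3))*51 + 9 = 102*sqrt(3) + 9 = 9 + 102*sqrt(3)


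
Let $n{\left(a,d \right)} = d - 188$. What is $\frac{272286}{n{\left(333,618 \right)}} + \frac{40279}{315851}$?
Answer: $\frac{43009562678}{67907965} \approx 633.35$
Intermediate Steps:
$n{\left(a,d \right)} = -188 + d$ ($n{\left(a,d \right)} = d - 188 = -188 + d$)
$\frac{272286}{n{\left(333,618 \right)}} + \frac{40279}{315851} = \frac{272286}{-188 + 618} + \frac{40279}{315851} = \frac{272286}{430} + 40279 \cdot \frac{1}{315851} = 272286 \cdot \frac{1}{430} + \frac{40279}{315851} = \frac{136143}{215} + \frac{40279}{315851} = \frac{43009562678}{67907965}$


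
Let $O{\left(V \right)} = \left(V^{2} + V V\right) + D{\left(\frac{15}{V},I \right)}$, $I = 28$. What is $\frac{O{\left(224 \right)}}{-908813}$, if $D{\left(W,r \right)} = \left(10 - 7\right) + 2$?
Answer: $- \frac{100357}{908813} \approx -0.11043$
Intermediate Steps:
$D{\left(W,r \right)} = 5$ ($D{\left(W,r \right)} = 3 + 2 = 5$)
$O{\left(V \right)} = 5 + 2 V^{2}$ ($O{\left(V \right)} = \left(V^{2} + V V\right) + 5 = \left(V^{2} + V^{2}\right) + 5 = 2 V^{2} + 5 = 5 + 2 V^{2}$)
$\frac{O{\left(224 \right)}}{-908813} = \frac{5 + 2 \cdot 224^{2}}{-908813} = \left(5 + 2 \cdot 50176\right) \left(- \frac{1}{908813}\right) = \left(5 + 100352\right) \left(- \frac{1}{908813}\right) = 100357 \left(- \frac{1}{908813}\right) = - \frac{100357}{908813}$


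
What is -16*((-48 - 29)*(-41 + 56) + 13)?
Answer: 18272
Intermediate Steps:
-16*((-48 - 29)*(-41 + 56) + 13) = -16*(-77*15 + 13) = -16*(-1155 + 13) = -16*(-1142) = 18272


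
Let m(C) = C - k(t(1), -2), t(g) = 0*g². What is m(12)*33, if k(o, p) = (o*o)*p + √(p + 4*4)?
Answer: 396 - 33*√14 ≈ 272.53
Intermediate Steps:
t(g) = 0
k(o, p) = √(16 + p) + p*o² (k(o, p) = o²*p + √(p + 16) = p*o² + √(16 + p) = √(16 + p) + p*o²)
m(C) = C - √14 (m(C) = C - (√(16 - 2) - 2*0²) = C - (√14 - 2*0) = C - (√14 + 0) = C - √14)
m(12)*33 = (12 - √14)*33 = 396 - 33*√14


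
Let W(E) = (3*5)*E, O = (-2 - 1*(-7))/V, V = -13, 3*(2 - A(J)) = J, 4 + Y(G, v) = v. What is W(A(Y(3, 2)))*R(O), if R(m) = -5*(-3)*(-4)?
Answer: -2400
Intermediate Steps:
Y(G, v) = -4 + v
A(J) = 2 - J/3
O = -5/13 (O = (-2 - 1*(-7))/(-13) = (-2 + 7)*(-1/13) = 5*(-1/13) = -5/13 ≈ -0.38462)
W(E) = 15*E
R(m) = -60 (R(m) = 15*(-4) = -60)
W(A(Y(3, 2)))*R(O) = (15*(2 - (-4 + 2)/3))*(-60) = (15*(2 - ⅓*(-2)))*(-60) = (15*(2 + ⅔))*(-60) = (15*(8/3))*(-60) = 40*(-60) = -2400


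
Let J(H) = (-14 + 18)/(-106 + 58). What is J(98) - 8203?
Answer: -98437/12 ≈ -8203.1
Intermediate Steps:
J(H) = -1/12 (J(H) = 4/(-48) = 4*(-1/48) = -1/12)
J(98) - 8203 = -1/12 - 8203 = -98437/12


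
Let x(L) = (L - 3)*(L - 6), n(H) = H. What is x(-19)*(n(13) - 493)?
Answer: -264000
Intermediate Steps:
x(L) = (-6 + L)*(-3 + L) (x(L) = (-3 + L)*(-6 + L) = (-6 + L)*(-3 + L))
x(-19)*(n(13) - 493) = (18 + (-19)² - 9*(-19))*(13 - 493) = (18 + 361 + 171)*(-480) = 550*(-480) = -264000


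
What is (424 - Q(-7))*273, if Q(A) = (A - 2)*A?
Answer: 98553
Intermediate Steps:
Q(A) = A*(-2 + A) (Q(A) = (-2 + A)*A = A*(-2 + A))
(424 - Q(-7))*273 = (424 - (-7)*(-2 - 7))*273 = (424 - (-7)*(-9))*273 = (424 - 1*63)*273 = (424 - 63)*273 = 361*273 = 98553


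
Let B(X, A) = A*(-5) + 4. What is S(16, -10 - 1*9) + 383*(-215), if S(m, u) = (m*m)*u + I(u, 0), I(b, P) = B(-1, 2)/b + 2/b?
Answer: -1656967/19 ≈ -87209.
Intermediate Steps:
B(X, A) = 4 - 5*A (B(X, A) = -5*A + 4 = 4 - 5*A)
I(b, P) = -4/b (I(b, P) = (4 - 5*2)/b + 2/b = (4 - 10)/b + 2/b = -6/b + 2/b = -4/b)
S(m, u) = -4/u + u*m² (S(m, u) = (m*m)*u - 4/u = m²*u - 4/u = u*m² - 4/u = -4/u + u*m²)
S(16, -10 - 1*9) + 383*(-215) = (-4/(-10 - 1*9) + (-10 - 1*9)*16²) + 383*(-215) = (-4/(-10 - 9) + (-10 - 9)*256) - 82345 = (-4/(-19) - 19*256) - 82345 = (-4*(-1/19) - 4864) - 82345 = (4/19 - 4864) - 82345 = -92412/19 - 82345 = -1656967/19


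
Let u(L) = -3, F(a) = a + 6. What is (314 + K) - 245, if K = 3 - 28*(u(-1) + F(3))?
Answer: -96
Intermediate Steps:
F(a) = 6 + a
K = -165 (K = 3 - 28*(-3 + (6 + 3)) = 3 - 28*(-3 + 9) = 3 - 28*6 = 3 - 7*24 = 3 - 168 = -165)
(314 + K) - 245 = (314 - 165) - 245 = 149 - 245 = -96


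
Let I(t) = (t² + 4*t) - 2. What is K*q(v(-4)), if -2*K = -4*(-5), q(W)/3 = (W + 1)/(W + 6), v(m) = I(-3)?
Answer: 120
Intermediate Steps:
I(t) = -2 + t² + 4*t
v(m) = -5 (v(m) = -2 + (-3)² + 4*(-3) = -2 + 9 - 12 = -5)
q(W) = 3*(1 + W)/(6 + W) (q(W) = 3*((W + 1)/(W + 6)) = 3*((1 + W)/(6 + W)) = 3*(1 + W)/(6 + W))
K = -10 (K = -(-2)*(-5) = -½*20 = -10)
K*q(v(-4)) = -30*(1 - 5)/(6 - 5) = -30*(-4)/1 = -30*(-4) = -10*(-12) = 120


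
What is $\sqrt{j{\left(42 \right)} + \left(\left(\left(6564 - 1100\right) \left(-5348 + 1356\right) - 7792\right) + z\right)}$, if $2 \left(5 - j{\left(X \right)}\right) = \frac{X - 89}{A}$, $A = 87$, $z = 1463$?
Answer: $\frac{i \sqrt{660580288734}}{174} \approx 4671.0 i$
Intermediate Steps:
$j{\left(X \right)} = \frac{959}{174} - \frac{X}{174}$ ($j{\left(X \right)} = 5 - \frac{\left(X - 89\right) \frac{1}{87}}{2} = 5 - \frac{\left(-89 + X\right) \frac{1}{87}}{2} = 5 - \frac{- \frac{89}{87} + \frac{X}{87}}{2} = 5 - \left(- \frac{89}{174} + \frac{X}{174}\right) = \frac{959}{174} - \frac{X}{174}$)
$\sqrt{j{\left(42 \right)} + \left(\left(\left(6564 - 1100\right) \left(-5348 + 1356\right) - 7792\right) + z\right)} = \sqrt{\left(\frac{959}{174} - \frac{7}{29}\right) + \left(\left(\left(6564 - 1100\right) \left(-5348 + 1356\right) - 7792\right) + 1463\right)} = \sqrt{\left(\frac{959}{174} - \frac{7}{29}\right) + \left(\left(\left(6564 - 1100\right) \left(-3992\right) - 7792\right) + 1463\right)} = \sqrt{\frac{917}{174} + \left(\left(5464 \left(-3992\right) - 7792\right) + 1463\right)} = \sqrt{\frac{917}{174} + \left(\left(-21812288 - 7792\right) + 1463\right)} = \sqrt{\frac{917}{174} + \left(-21820080 + 1463\right)} = \sqrt{\frac{917}{174} - 21818617} = \sqrt{- \frac{3796438441}{174}} = \frac{i \sqrt{660580288734}}{174}$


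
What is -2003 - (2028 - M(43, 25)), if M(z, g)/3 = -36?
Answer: -4139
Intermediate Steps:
M(z, g) = -108 (M(z, g) = 3*(-36) = -108)
-2003 - (2028 - M(43, 25)) = -2003 - (2028 - 1*(-108)) = -2003 - (2028 + 108) = -2003 - 1*2136 = -2003 - 2136 = -4139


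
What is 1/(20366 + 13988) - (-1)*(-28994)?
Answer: -996059875/34354 ≈ -28994.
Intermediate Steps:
1/(20366 + 13988) - (-1)*(-28994) = 1/34354 - 1*28994 = 1/34354 - 28994 = -996059875/34354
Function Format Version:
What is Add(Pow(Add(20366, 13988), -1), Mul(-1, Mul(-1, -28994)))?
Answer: Rational(-996059875, 34354) ≈ -28994.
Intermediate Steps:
Add(Pow(Add(20366, 13988), -1), Mul(-1, Mul(-1, -28994))) = Add(Pow(34354, -1), Mul(-1, 28994)) = Add(Rational(1, 34354), -28994) = Rational(-996059875, 34354)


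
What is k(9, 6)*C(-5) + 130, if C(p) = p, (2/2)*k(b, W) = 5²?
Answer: 5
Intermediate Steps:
k(b, W) = 25 (k(b, W) = 5² = 25)
k(9, 6)*C(-5) + 130 = 25*(-5) + 130 = -125 + 130 = 5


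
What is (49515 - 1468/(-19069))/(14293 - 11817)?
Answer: 944203003/47214844 ≈ 19.998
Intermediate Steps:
(49515 - 1468/(-19069))/(14293 - 11817) = (49515 - 1468*(-1/19069))/2476 = (49515 + 1468/19069)*(1/2476) = (944203003/19069)*(1/2476) = 944203003/47214844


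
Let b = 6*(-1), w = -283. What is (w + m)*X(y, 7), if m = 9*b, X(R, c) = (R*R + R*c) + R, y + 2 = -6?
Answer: 0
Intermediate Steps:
y = -8 (y = -2 - 6 = -8)
X(R, c) = R + R**2 + R*c (X(R, c) = (R**2 + R*c) + R = R + R**2 + R*c)
b = -6
m = -54 (m = 9*(-6) = -54)
(w + m)*X(y, 7) = (-283 - 54)*(-8*(1 - 8 + 7)) = -(-2696)*0 = -337*0 = 0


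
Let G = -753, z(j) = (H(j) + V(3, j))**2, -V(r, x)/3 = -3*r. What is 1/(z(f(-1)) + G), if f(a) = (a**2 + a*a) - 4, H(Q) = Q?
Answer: -1/128 ≈ -0.0078125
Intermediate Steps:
V(r, x) = 9*r (V(r, x) = -(-9)*r = 9*r)
f(a) = -4 + 2*a**2 (f(a) = (a**2 + a**2) - 4 = 2*a**2 - 4 = -4 + 2*a**2)
z(j) = (27 + j)**2 (z(j) = (j + 9*3)**2 = (j + 27)**2 = (27 + j)**2)
1/(z(f(-1)) + G) = 1/((27 + (-4 + 2*(-1)**2))**2 - 753) = 1/((27 + (-4 + 2*1))**2 - 753) = 1/((27 + (-4 + 2))**2 - 753) = 1/((27 - 2)**2 - 753) = 1/(25**2 - 753) = 1/(625 - 753) = 1/(-128) = -1/128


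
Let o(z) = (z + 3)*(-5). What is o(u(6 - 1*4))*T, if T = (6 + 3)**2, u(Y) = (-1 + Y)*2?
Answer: -2025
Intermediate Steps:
u(Y) = -2 + 2*Y
o(z) = -15 - 5*z (o(z) = (3 + z)*(-5) = -15 - 5*z)
T = 81 (T = 9**2 = 81)
o(u(6 - 1*4))*T = (-15 - 5*(-2 + 2*(6 - 1*4)))*81 = (-15 - 5*(-2 + 2*(6 - 4)))*81 = (-15 - 5*(-2 + 2*2))*81 = (-15 - 5*(-2 + 4))*81 = (-15 - 5*2)*81 = (-15 - 10)*81 = -25*81 = -2025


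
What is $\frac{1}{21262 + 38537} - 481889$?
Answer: $- \frac{28816480310}{59799} \approx -4.8189 \cdot 10^{5}$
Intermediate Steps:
$\frac{1}{21262 + 38537} - 481889 = \frac{1}{59799} - 481889 = - \frac{28816480310}{59799}$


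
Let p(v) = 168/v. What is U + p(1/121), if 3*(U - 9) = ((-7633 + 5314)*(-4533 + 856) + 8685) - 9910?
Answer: 8586749/3 ≈ 2.8622e+6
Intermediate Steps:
U = 8525765/3 (U = 9 + (((-7633 + 5314)*(-4533 + 856) + 8685) - 9910)/3 = 9 + ((-2319*(-3677) + 8685) - 9910)/3 = 9 + ((8526963 + 8685) - 9910)/3 = 9 + (8535648 - 9910)/3 = 9 + (⅓)*8525738 = 9 + 8525738/3 = 8525765/3 ≈ 2.8419e+6)
U + p(1/121) = 8525765/3 + 168/(1/121) = 8525765/3 + 168*121 = 8525765/3 + 20328 = 8586749/3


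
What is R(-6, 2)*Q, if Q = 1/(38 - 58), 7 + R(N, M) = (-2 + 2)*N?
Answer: 7/20 ≈ 0.35000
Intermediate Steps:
R(N, M) = -7 (R(N, M) = -7 + (-2 + 2)*N = -7 + 0*N = -7 + 0 = -7)
Q = -1/20 (Q = 1/(-20) = -1/20 ≈ -0.050000)
R(-6, 2)*Q = -7*(-1/20) = 7/20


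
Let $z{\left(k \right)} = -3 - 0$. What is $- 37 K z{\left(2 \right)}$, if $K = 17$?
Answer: $1887$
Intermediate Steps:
$z{\left(k \right)} = -3$ ($z{\left(k \right)} = -3 + 0 = -3$)
$- 37 K z{\left(2 \right)} = \left(-37\right) 17 \left(-3\right) = \left(-629\right) \left(-3\right) = 1887$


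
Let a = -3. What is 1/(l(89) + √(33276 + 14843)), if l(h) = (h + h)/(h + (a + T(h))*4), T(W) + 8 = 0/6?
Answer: -8010/97409291 + 2025*√48119/97409291 ≈ 0.0044780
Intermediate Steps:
T(W) = -8 (T(W) = -8 + 0/6 = -8 + 0*(⅙) = -8 + 0 = -8)
l(h) = 2*h/(-44 + h) (l(h) = (h + h)/(h + (-3 - 8)*4) = (2*h)/(h - 11*4) = (2*h)/(h - 44) = (2*h)/(-44 + h) = 2*h/(-44 + h))
1/(l(89) + √(33276 + 14843)) = 1/(2*89/(-44 + 89) + √(33276 + 14843)) = 1/(2*89/45 + √48119) = 1/(2*89*(1/45) + √48119) = 1/(178/45 + √48119)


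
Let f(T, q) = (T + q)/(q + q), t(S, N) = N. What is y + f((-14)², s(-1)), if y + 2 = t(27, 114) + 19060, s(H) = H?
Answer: 38149/2 ≈ 19075.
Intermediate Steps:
f(T, q) = (T + q)/(2*q) (f(T, q) = (T + q)/((2*q)) = (T + q)*(1/(2*q)) = (T + q)/(2*q))
y = 19172 (y = -2 + (114 + 19060) = -2 + 19174 = 19172)
y + f((-14)², s(-1)) = 19172 + (½)*((-14)² - 1)/(-1) = 19172 + (½)*(-1)*(196 - 1) = 19172 + (½)*(-1)*195 = 19172 - 195/2 = 38149/2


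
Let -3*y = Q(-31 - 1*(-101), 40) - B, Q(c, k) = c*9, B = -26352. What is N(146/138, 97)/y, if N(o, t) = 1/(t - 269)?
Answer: 1/1546968 ≈ 6.4643e-7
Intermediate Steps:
Q(c, k) = 9*c
N(o, t) = 1/(-269 + t)
y = -8994 (y = -(9*(-31 - 1*(-101)) - 1*(-26352))/3 = -(9*(-31 + 101) + 26352)/3 = -(9*70 + 26352)/3 = -(630 + 26352)/3 = -1/3*26982 = -8994)
N(146/138, 97)/y = 1/((-269 + 97)*(-8994)) = -1/8994/(-172) = -1/172*(-1/8994) = 1/1546968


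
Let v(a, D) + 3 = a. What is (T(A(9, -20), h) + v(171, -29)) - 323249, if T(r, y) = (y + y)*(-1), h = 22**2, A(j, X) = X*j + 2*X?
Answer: -324049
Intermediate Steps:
A(j, X) = 2*X + X*j
v(a, D) = -3 + a
h = 484
T(r, y) = -2*y (T(r, y) = (2*y)*(-1) = -2*y)
(T(A(9, -20), h) + v(171, -29)) - 323249 = (-2*484 + (-3 + 171)) - 323249 = (-968 + 168) - 323249 = -800 - 323249 = -324049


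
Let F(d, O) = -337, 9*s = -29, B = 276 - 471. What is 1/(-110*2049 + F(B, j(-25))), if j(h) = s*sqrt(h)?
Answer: -1/225727 ≈ -4.4301e-6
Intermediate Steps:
B = -195
s = -29/9 (s = (1/9)*(-29) = -29/9 ≈ -3.2222)
j(h) = -29*sqrt(h)/9
1/(-110*2049 + F(B, j(-25))) = 1/(-110*2049 - 337) = 1/(-225390 - 337) = 1/(-225727) = -1/225727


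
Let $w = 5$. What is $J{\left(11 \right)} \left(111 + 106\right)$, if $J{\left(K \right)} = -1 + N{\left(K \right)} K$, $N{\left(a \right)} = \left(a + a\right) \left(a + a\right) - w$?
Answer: $1143156$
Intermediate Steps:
$N{\left(a \right)} = -5 + 4 a^{2}$ ($N{\left(a \right)} = \left(a + a\right) \left(a + a\right) - 5 = 2 a 2 a - 5 = 4 a^{2} - 5 = -5 + 4 a^{2}$)
$J{\left(K \right)} = -1 + K \left(-5 + 4 K^{2}\right)$ ($J{\left(K \right)} = -1 + \left(-5 + 4 K^{2}\right) K = -1 + K \left(-5 + 4 K^{2}\right)$)
$J{\left(11 \right)} \left(111 + 106\right) = \left(-1 + 11 \left(-5 + 4 \cdot 11^{2}\right)\right) \left(111 + 106\right) = \left(-1 + 11 \left(-5 + 4 \cdot 121\right)\right) 217 = \left(-1 + 11 \left(-5 + 484\right)\right) 217 = \left(-1 + 11 \cdot 479\right) 217 = \left(-1 + 5269\right) 217 = 5268 \cdot 217 = 1143156$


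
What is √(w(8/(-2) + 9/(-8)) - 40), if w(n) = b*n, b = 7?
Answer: I*√1214/4 ≈ 8.7106*I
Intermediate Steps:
w(n) = 7*n
√(w(8/(-2) + 9/(-8)) - 40) = √(7*(8/(-2) + 9/(-8)) - 40) = √(7*(8*(-½) + 9*(-⅛)) - 40) = √(7*(-4 - 9/8) - 40) = √(7*(-41/8) - 40) = √(-287/8 - 40) = √(-607/8) = I*√1214/4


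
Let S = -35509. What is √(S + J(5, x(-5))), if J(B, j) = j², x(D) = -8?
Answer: I*√35445 ≈ 188.27*I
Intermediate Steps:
√(S + J(5, x(-5))) = √(-35509 + (-8)²) = √(-35509 + 64) = √(-35445) = I*√35445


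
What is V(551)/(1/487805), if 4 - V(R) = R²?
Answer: -148096134585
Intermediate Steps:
V(R) = 4 - R²
V(551)/(1/487805) = (4 - 1*551²)/(1/487805) = (4 - 1*303601)/(1/487805) = (4 - 303601)*487805 = -303597*487805 = -148096134585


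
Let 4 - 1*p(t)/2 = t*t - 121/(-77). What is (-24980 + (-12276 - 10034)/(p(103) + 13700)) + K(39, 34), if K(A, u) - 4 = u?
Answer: -655796747/26296 ≈ -24939.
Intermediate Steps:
K(A, u) = 4 + u
p(t) = 34/7 - 2*t² (p(t) = 8 - 2*(t*t - 121/(-77)) = 8 - 2*(t² - 121*(-1/77)) = 8 - 2*(t² + 11/7) = 8 - 2*(11/7 + t²) = 8 + (-22/7 - 2*t²) = 34/7 - 2*t²)
(-24980 + (-12276 - 10034)/(p(103) + 13700)) + K(39, 34) = (-24980 + (-12276 - 10034)/((34/7 - 2*103²) + 13700)) + (4 + 34) = (-24980 - 22310/((34/7 - 2*10609) + 13700)) + 38 = (-24980 - 22310/((34/7 - 21218) + 13700)) + 38 = (-24980 - 22310/(-148492/7 + 13700)) + 38 = (-24980 - 22310/(-52592/7)) + 38 = (-24980 - 22310*(-7/52592)) + 38 = (-24980 + 78085/26296) + 38 = -656795995/26296 + 38 = -655796747/26296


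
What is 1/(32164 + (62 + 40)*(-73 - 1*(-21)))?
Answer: 1/26860 ≈ 3.7230e-5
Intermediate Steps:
1/(32164 + (62 + 40)*(-73 - 1*(-21))) = 1/(32164 + 102*(-73 + 21)) = 1/(32164 + 102*(-52)) = 1/(32164 - 5304) = 1/26860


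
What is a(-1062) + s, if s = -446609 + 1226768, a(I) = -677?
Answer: 779482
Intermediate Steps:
s = 780159
a(-1062) + s = -677 + 780159 = 779482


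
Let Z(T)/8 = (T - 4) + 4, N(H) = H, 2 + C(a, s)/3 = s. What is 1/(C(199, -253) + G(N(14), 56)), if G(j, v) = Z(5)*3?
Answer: -1/645 ≈ -0.0015504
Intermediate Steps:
C(a, s) = -6 + 3*s
Z(T) = 8*T (Z(T) = 8*((T - 4) + 4) = 8*((-4 + T) + 4) = 8*T)
G(j, v) = 120 (G(j, v) = (8*5)*3 = 40*3 = 120)
1/(C(199, -253) + G(N(14), 56)) = 1/((-6 + 3*(-253)) + 120) = 1/((-6 - 759) + 120) = 1/(-765 + 120) = 1/(-645) = -1/645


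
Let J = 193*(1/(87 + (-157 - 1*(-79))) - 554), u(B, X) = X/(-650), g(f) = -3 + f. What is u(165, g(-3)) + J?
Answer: -312684098/2925 ≈ -1.0690e+5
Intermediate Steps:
u(B, X) = -X/650 (u(B, X) = X*(-1/650) = -X/650)
J = -962105/9 (J = 193*(1/(87 + (-157 + 79)) - 554) = 193*(1/(87 - 78) - 554) = 193*(1/9 - 554) = 193*(-4985/9) = -962105/9 ≈ -1.0690e+5)
u(165, g(-3)) + J = -(-3 - 3)/650 - 962105/9 = -1/650*(-6) - 962105/9 = 3/325 - 962105/9 = -312684098/2925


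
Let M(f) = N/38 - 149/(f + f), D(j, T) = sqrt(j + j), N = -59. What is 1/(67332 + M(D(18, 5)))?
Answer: 228/15348511 ≈ 1.4855e-5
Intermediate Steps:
D(j, T) = sqrt(2)*sqrt(j) (D(j, T) = sqrt(2*j) = sqrt(2)*sqrt(j))
M(f) = -59/38 - 149/(2*f) (M(f) = -59/38 - 149/(f + f) = -59*1/38 - 149*1/(2*f) = -59/38 - 149/(2*f))
1/(67332 + M(D(18, 5))) = 1/(67332 + (-2831 - 59*sqrt(2)*sqrt(18))/(38*((sqrt(2)*sqrt(18))))) = 1/(67332 + (-2831 - 59*sqrt(2)*3*sqrt(2))/(38*((sqrt(2)*(3*sqrt(2)))))) = 1/(67332 + (1/38)*(-2831 - 59*6)/6) = 1/(67332 + (1/38)*(1/6)*(-2831 - 354)) = 1/(67332 + (1/38)*(1/6)*(-3185)) = 1/(67332 - 3185/228) = 1/(15348511/228) = 228/15348511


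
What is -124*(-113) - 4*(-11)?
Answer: 14056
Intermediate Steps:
-124*(-113) - 4*(-11) = 14012 + 44 = 14056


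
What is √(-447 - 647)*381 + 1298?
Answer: 1298 + 381*I*√1094 ≈ 1298.0 + 12602.0*I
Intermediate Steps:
√(-447 - 647)*381 + 1298 = √(-1094)*381 + 1298 = (I*√1094)*381 + 1298 = 381*I*√1094 + 1298 = 1298 + 381*I*√1094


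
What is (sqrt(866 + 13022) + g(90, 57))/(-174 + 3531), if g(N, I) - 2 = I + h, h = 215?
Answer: 274/3357 + 8*sqrt(217)/3357 ≈ 0.11673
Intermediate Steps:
g(N, I) = 217 + I (g(N, I) = 2 + (I + 215) = 2 + (215 + I) = 217 + I)
(sqrt(866 + 13022) + g(90, 57))/(-174 + 3531) = (sqrt(866 + 13022) + (217 + 57))/(-174 + 3531) = (sqrt(13888) + 274)/3357 = (8*sqrt(217) + 274)*(1/3357) = (274 + 8*sqrt(217))*(1/3357) = 274/3357 + 8*sqrt(217)/3357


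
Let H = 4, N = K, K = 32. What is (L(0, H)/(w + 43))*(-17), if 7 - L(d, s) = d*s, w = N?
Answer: -119/75 ≈ -1.5867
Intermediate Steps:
N = 32
w = 32
L(d, s) = 7 - d*s
(L(0, H)/(w + 43))*(-17) = ((7 - 1*0*4)/(32 + 43))*(-17) = ((7 + 0)/75)*(-17) = (7*(1/75))*(-17) = (7/75)*(-17) = -119/75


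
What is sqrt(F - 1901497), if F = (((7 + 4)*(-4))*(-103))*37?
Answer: I*sqrt(1733813) ≈ 1316.7*I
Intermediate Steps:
F = 167684 (F = ((11*(-4))*(-103))*37 = -44*(-103)*37 = 4532*37 = 167684)
sqrt(F - 1901497) = sqrt(167684 - 1901497) = sqrt(-1733813) = I*sqrt(1733813)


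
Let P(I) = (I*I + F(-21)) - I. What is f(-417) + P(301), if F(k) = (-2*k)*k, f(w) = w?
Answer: 89001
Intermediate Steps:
F(k) = -2*k²
P(I) = -882 + I² - I (P(I) = (I*I - 2*(-21)²) - I = (I² - 2*441) - I = (I² - 882) - I = (-882 + I²) - I = -882 + I² - I)
f(-417) + P(301) = -417 + (-882 + 301² - 1*301) = -417 + (-882 + 90601 - 301) = -417 + 89418 = 89001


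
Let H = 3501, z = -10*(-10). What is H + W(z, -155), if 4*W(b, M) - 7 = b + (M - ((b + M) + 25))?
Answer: 6993/2 ≈ 3496.5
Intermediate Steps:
z = 100
W(b, M) = -9/2 (W(b, M) = 7/4 + (b + (M - ((b + M) + 25)))/4 = 7/4 + (b + (M - ((M + b) + 25)))/4 = 7/4 + (b + (M - (25 + M + b)))/4 = 7/4 + (b + (M + (-25 - M - b)))/4 = 7/4 + (b + (-25 - b))/4 = 7/4 + (1/4)*(-25) = 7/4 - 25/4 = -9/2)
H + W(z, -155) = 3501 - 9/2 = 6993/2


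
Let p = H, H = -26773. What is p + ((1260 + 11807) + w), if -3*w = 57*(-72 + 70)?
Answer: -13668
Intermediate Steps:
w = 38 (w = -19*(-72 + 70) = -19*(-2) = -⅓*(-114) = 38)
p = -26773
p + ((1260 + 11807) + w) = -26773 + ((1260 + 11807) + 38) = -26773 + (13067 + 38) = -26773 + 13105 = -13668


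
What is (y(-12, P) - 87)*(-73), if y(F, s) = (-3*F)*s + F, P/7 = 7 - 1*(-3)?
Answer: -176733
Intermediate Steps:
P = 70 (P = 7*(7 - 1*(-3)) = 7*(7 + 3) = 7*10 = 70)
y(F, s) = F - 3*F*s (y(F, s) = -3*F*s + F = F - 3*F*s)
(y(-12, P) - 87)*(-73) = (-12*(1 - 3*70) - 87)*(-73) = (-12*(1 - 210) - 87)*(-73) = (-12*(-209) - 87)*(-73) = (2508 - 87)*(-73) = 2421*(-73) = -176733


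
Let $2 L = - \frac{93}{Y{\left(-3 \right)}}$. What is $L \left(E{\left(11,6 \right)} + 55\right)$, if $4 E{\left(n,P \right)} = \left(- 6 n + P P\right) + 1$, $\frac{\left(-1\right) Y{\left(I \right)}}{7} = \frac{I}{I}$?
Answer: $\frac{17763}{56} \approx 317.2$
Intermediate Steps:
$Y{\left(I \right)} = -7$ ($Y{\left(I \right)} = - 7 \frac{I}{I} = \left(-7\right) 1 = -7$)
$L = \frac{93}{14}$ ($L = \frac{\left(-93\right) \frac{1}{-7}}{2} = \frac{\left(-93\right) \left(- \frac{1}{7}\right)}{2} = \frac{1}{2} \cdot \frac{93}{7} = \frac{93}{14} \approx 6.6429$)
$E{\left(n,P \right)} = \frac{1}{4} - \frac{3 n}{2} + \frac{P^{2}}{4}$ ($E{\left(n,P \right)} = \frac{\left(- 6 n + P P\right) + 1}{4} = \frac{\left(- 6 n + P^{2}\right) + 1}{4} = \frac{\left(P^{2} - 6 n\right) + 1}{4} = \frac{1 + P^{2} - 6 n}{4} = \frac{1}{4} - \frac{3 n}{2} + \frac{P^{2}}{4}$)
$L \left(E{\left(11,6 \right)} + 55\right) = \frac{93 \left(\left(\frac{1}{4} - \frac{33}{2} + \frac{6^{2}}{4}\right) + 55\right)}{14} = \frac{93 \left(\left(\frac{1}{4} - \frac{33}{2} + \frac{1}{4} \cdot 36\right) + 55\right)}{14} = \frac{93 \left(\left(\frac{1}{4} - \frac{33}{2} + 9\right) + 55\right)}{14} = \frac{93 \left(- \frac{29}{4} + 55\right)}{14} = \frac{93}{14} \cdot \frac{191}{4} = \frac{17763}{56}$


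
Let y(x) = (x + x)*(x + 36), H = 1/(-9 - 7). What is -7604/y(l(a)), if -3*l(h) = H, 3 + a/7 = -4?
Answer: -8759808/1729 ≈ -5066.4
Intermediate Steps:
a = -49 (a = -21 + 7*(-4) = -21 - 28 = -49)
H = -1/16 (H = 1/(-16) = -1/16 ≈ -0.062500)
l(h) = 1/48 (l(h) = -⅓*(-1/16) = 1/48)
y(x) = 2*x*(36 + x) (y(x) = (2*x)*(36 + x) = 2*x*(36 + x))
-7604/y(l(a)) = -7604*24/(36 + 1/48) = -7604/(2*(1/48)*(1729/48)) = -7604/1729/1152 = -7604*1152/1729 = -8759808/1729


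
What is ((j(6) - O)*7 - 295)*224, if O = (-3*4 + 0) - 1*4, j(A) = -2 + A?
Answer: -34720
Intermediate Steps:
O = -16 (O = (-12 + 0) - 4 = -12 - 4 = -16)
((j(6) - O)*7 - 295)*224 = (((-2 + 6) - 1*(-16))*7 - 295)*224 = ((4 + 16)*7 - 295)*224 = (20*7 - 295)*224 = (140 - 295)*224 = -155*224 = -34720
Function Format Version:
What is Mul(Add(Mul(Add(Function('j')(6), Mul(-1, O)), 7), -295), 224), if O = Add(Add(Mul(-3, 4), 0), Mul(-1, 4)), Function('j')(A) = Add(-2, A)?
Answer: -34720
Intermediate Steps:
O = -16 (O = Add(Add(-12, 0), -4) = Add(-12, -4) = -16)
Mul(Add(Mul(Add(Function('j')(6), Mul(-1, O)), 7), -295), 224) = Mul(Add(Mul(Add(Add(-2, 6), Mul(-1, -16)), 7), -295), 224) = Mul(Add(Mul(Add(4, 16), 7), -295), 224) = Mul(Add(Mul(20, 7), -295), 224) = Mul(Add(140, -295), 224) = Mul(-155, 224) = -34720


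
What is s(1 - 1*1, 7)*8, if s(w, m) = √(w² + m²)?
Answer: 56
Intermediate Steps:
s(w, m) = √(m² + w²)
s(1 - 1*1, 7)*8 = √(7² + (1 - 1*1)²)*8 = √(49 + (1 - 1)²)*8 = √(49 + 0²)*8 = √(49 + 0)*8 = √49*8 = 7*8 = 56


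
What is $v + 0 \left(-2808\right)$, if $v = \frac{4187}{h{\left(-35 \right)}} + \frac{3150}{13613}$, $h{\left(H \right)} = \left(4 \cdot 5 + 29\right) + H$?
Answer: $\frac{57041731}{190582} \approx 299.3$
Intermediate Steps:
$h{\left(H \right)} = 49 + H$ ($h{\left(H \right)} = \left(20 + 29\right) + H = 49 + H$)
$v = \frac{57041731}{190582}$ ($v = \frac{4187}{49 - 35} + \frac{3150}{13613} = \frac{4187}{14} + 3150 \cdot \frac{1}{13613} = 4187 \cdot \frac{1}{14} + \frac{3150}{13613} = \frac{4187}{14} + \frac{3150}{13613} = \frac{57041731}{190582} \approx 299.3$)
$v + 0 \left(-2808\right) = \frac{57041731}{190582} + 0 \left(-2808\right) = \frac{57041731}{190582} + 0 = \frac{57041731}{190582}$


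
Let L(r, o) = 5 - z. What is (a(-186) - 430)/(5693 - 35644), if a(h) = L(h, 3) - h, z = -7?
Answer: 232/29951 ≈ 0.0077460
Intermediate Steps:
L(r, o) = 12 (L(r, o) = 5 - 1*(-7) = 5 + 7 = 12)
a(h) = 12 - h
(a(-186) - 430)/(5693 - 35644) = ((12 - 1*(-186)) - 430)/(5693 - 35644) = ((12 + 186) - 430)/(-29951) = (198 - 430)*(-1/29951) = -232*(-1/29951) = 232/29951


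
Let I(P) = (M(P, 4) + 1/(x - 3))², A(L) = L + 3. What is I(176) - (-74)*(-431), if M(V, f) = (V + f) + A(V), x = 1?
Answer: 386513/4 ≈ 96628.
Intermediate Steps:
A(L) = 3 + L
M(V, f) = 3 + f + 2*V (M(V, f) = (V + f) + (3 + V) = 3 + f + 2*V)
I(P) = (13/2 + 2*P)² (I(P) = ((3 + 4 + 2*P) + 1/(1 - 3))² = ((7 + 2*P) + 1/(-2))² = ((7 + 2*P) - ½)² = (13/2 + 2*P)²)
I(176) - (-74)*(-431) = (13 + 4*176)²/4 - (-74)*(-431) = (13 + 704)²/4 - 1*31894 = (¼)*717² - 31894 = (¼)*514089 - 31894 = 514089/4 - 31894 = 386513/4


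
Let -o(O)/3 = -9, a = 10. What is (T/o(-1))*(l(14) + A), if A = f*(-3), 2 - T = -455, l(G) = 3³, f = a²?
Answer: -41587/9 ≈ -4620.8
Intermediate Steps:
o(O) = 27 (o(O) = -3*(-9) = 27)
f = 100 (f = 10² = 100)
l(G) = 27
T = 457 (T = 2 - 1*(-455) = 2 + 455 = 457)
A = -300 (A = 100*(-3) = -300)
(T/o(-1))*(l(14) + A) = (457/27)*(27 - 300) = (457*(1/27))*(-273) = (457/27)*(-273) = -41587/9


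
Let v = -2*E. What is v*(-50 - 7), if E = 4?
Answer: 456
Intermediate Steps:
v = -8 (v = -2*4 = -8)
v*(-50 - 7) = -8*(-50 - 7) = -8*(-57) = 456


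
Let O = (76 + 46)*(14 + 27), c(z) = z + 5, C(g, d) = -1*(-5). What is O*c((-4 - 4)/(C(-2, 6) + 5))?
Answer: 105042/5 ≈ 21008.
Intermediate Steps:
C(g, d) = 5
c(z) = 5 + z
O = 5002 (O = 122*41 = 5002)
O*c((-4 - 4)/(C(-2, 6) + 5)) = 5002*(5 + (-4 - 4)/(5 + 5)) = 5002*(5 - 8/10) = 5002*(5 - 8*1/10) = 5002*(5 - 4/5) = 5002*(21/5) = 105042/5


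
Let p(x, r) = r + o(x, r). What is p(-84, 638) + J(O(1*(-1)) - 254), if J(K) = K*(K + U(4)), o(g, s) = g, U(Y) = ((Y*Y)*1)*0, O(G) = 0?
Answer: 65070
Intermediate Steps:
U(Y) = 0 (U(Y) = (Y²*1)*0 = Y²*0 = 0)
J(K) = K² (J(K) = K*(K + 0) = K*K = K²)
p(x, r) = r + x
p(-84, 638) + J(O(1*(-1)) - 254) = (638 - 84) + (0 - 254)² = 554 + (-254)² = 554 + 64516 = 65070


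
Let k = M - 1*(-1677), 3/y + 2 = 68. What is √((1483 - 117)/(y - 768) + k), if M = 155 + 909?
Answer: 3*√86876235665/16895 ≈ 52.338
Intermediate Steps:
y = 1/22 (y = 3/(-2 + 68) = 3/66 = 3*(1/66) = 1/22 ≈ 0.045455)
M = 1064
k = 2741 (k = 1064 - 1*(-1677) = 1064 + 1677 = 2741)
√((1483 - 117)/(y - 768) + k) = √((1483 - 117)/(1/22 - 768) + 2741) = √(1366/(-16895/22) + 2741) = √(1366*(-22/16895) + 2741) = √(-30052/16895 + 2741) = √(46279143/16895) = 3*√86876235665/16895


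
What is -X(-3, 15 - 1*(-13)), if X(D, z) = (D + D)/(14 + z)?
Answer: 1/7 ≈ 0.14286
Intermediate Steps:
X(D, z) = 2*D/(14 + z) (X(D, z) = (2*D)/(14 + z) = 2*D/(14 + z))
-X(-3, 15 - 1*(-13)) = -2*(-3)/(14 + (15 - 1*(-13))) = -2*(-3)/(14 + (15 + 13)) = -2*(-3)/(14 + 28) = -2*(-3)/42 = -1*(-1/7) = 1/7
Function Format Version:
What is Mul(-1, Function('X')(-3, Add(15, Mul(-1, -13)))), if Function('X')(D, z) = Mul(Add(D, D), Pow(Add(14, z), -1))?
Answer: Rational(1, 7) ≈ 0.14286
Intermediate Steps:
Function('X')(D, z) = Mul(2, D, Pow(Add(14, z), -1)) (Function('X')(D, z) = Mul(Mul(2, D), Pow(Add(14, z), -1)) = Mul(2, D, Pow(Add(14, z), -1)))
Mul(-1, Function('X')(-3, Add(15, Mul(-1, -13)))) = Mul(-1, Mul(2, -3, Pow(Add(14, Add(15, Mul(-1, -13))), -1))) = Mul(-1, Mul(2, -3, Pow(Add(14, Add(15, 13)), -1))) = Mul(-1, Mul(2, -3, Pow(Add(14, 28), -1))) = Mul(-1, Mul(2, -3, Pow(42, -1))) = Mul(-1, Mul(2, -3, Rational(1, 42))) = Mul(-1, Rational(-1, 7)) = Rational(1, 7)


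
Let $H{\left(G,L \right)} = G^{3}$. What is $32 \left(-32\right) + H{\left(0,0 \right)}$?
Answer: $-1024$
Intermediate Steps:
$32 \left(-32\right) + H{\left(0,0 \right)} = 32 \left(-32\right) + 0^{3} = -1024 + 0 = -1024$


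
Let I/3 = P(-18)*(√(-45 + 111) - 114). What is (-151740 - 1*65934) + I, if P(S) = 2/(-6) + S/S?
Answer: -217902 + 2*√66 ≈ -2.1789e+5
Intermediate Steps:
P(S) = ⅔ (P(S) = 2*(-⅙) + 1 = -⅓ + 1 = ⅔)
I = -228 + 2*√66 (I = 3*(2*(√(-45 + 111) - 114)/3) = 3*(2*(√66 - 114)/3) = 3*(2*(-114 + √66)/3) = 3*(-76 + 2*√66/3) = -228 + 2*√66 ≈ -211.75)
(-151740 - 1*65934) + I = (-151740 - 1*65934) + (-228 + 2*√66) = (-151740 - 65934) + (-228 + 2*√66) = -217674 + (-228 + 2*√66) = -217902 + 2*√66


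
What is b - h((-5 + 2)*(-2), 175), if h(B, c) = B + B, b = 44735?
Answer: 44723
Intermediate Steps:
h(B, c) = 2*B
b - h((-5 + 2)*(-2), 175) = 44735 - 2*(-5 + 2)*(-2) = 44735 - 2*(-3*(-2)) = 44735 - 2*6 = 44735 - 1*12 = 44735 - 12 = 44723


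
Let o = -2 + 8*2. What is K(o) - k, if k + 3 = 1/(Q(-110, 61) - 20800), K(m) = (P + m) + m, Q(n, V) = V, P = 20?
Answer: 1057690/20739 ≈ 51.000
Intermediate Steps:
o = 14 (o = -2 + 16 = 14)
K(m) = 20 + 2*m (K(m) = (20 + m) + m = 20 + 2*m)
k = -62218/20739 (k = -3 + 1/(61 - 20800) = -3 + 1/(-20739) = -3 - 1/20739 = -62218/20739 ≈ -3.0000)
K(o) - k = (20 + 2*14) - 1*(-62218/20739) = (20 + 28) + 62218/20739 = 48 + 62218/20739 = 1057690/20739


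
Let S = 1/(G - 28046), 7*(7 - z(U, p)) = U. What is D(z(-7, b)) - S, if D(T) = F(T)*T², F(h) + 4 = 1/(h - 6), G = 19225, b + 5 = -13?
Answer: -1975903/8821 ≈ -224.00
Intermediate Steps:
b = -18 (b = -5 - 13 = -18)
z(U, p) = 7 - U/7
F(h) = -4 + 1/(-6 + h) (F(h) = -4 + 1/(h - 6) = -4 + 1/(-6 + h))
D(T) = T²*(25 - 4*T)/(-6 + T) (D(T) = ((25 - 4*T)/(-6 + T))*T² = T²*(25 - 4*T)/(-6 + T))
S = -1/8821 (S = 1/(19225 - 28046) = 1/(-8821) = -1/8821 ≈ -0.00011337)
D(z(-7, b)) - S = (7 - ⅐*(-7))²*(25 - 4*(7 - ⅐*(-7)))/(-6 + (7 - ⅐*(-7))) - 1*(-1/8821) = (7 + 1)²*(25 - 4*(7 + 1))/(-6 + (7 + 1)) + 1/8821 = 8²*(25 - 4*8)/(-6 + 8) + 1/8821 = 64*(25 - 32)/2 + 1/8821 = 64*(½)*(-7) + 1/8821 = -224 + 1/8821 = -1975903/8821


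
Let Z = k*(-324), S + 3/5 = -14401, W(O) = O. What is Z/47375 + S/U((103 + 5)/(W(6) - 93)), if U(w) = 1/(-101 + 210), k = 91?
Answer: -74368091684/47375 ≈ -1.5698e+6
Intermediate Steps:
S = -72008/5 (S = -⅗ - 14401 = -72008/5 ≈ -14402.)
U(w) = 1/109
Z = -29484 (Z = 91*(-324) = -29484)
Z/47375 + S/U((103 + 5)/(W(6) - 93)) = -29484/47375 - 72008/(5*1/109) = -29484*1/47375 - 72008/5*109 = -29484/47375 - 7848872/5 = -74368091684/47375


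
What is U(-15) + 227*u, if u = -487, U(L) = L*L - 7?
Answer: -110331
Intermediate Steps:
U(L) = -7 + L² (U(L) = L² - 7 = -7 + L²)
U(-15) + 227*u = (-7 + (-15)²) + 227*(-487) = (-7 + 225) - 110549 = 218 - 110549 = -110331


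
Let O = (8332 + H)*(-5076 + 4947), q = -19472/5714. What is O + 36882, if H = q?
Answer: -2964155778/2857 ≈ -1.0375e+6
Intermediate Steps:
q = -9736/2857 (q = -19472*1/5714 = -9736/2857 ≈ -3.4078)
H = -9736/2857 ≈ -3.4078
O = -3069527652/2857 (O = (8332 - 9736/2857)*(-5076 + 4947) = (23794788/2857)*(-129) = -3069527652/2857 ≈ -1.0744e+6)
O + 36882 = -3069527652/2857 + 36882 = -2964155778/2857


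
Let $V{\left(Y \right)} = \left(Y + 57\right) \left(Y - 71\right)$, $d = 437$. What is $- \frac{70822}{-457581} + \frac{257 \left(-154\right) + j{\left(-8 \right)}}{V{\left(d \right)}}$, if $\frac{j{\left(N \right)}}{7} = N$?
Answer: $- \frac{15587323}{241907822} \approx -0.064435$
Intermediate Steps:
$j{\left(N \right)} = 7 N$
$V{\left(Y \right)} = \left(-71 + Y\right) \left(57 + Y\right)$ ($V{\left(Y \right)} = \left(57 + Y\right) \left(-71 + Y\right) = \left(-71 + Y\right) \left(57 + Y\right)$)
$- \frac{70822}{-457581} + \frac{257 \left(-154\right) + j{\left(-8 \right)}}{V{\left(d \right)}} = - \frac{70822}{-457581} + \frac{257 \left(-154\right) + 7 \left(-8\right)}{-4047 + 437^{2} - 6118} = \left(-70822\right) \left(- \frac{1}{457581}\right) + \frac{-39578 - 56}{-4047 + 190969 - 6118} = \frac{70822}{457581} - \frac{39634}{180804} = \frac{70822}{457581} - \frac{1043}{4758} = - \frac{15587323}{241907822}$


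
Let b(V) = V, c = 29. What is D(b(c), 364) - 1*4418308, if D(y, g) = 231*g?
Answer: -4334224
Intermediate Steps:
D(b(c), 364) - 1*4418308 = 231*364 - 1*4418308 = 84084 - 4418308 = -4334224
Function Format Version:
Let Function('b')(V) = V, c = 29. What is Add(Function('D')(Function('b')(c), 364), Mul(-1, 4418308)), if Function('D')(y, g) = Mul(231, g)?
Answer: -4334224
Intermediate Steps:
Add(Function('D')(Function('b')(c), 364), Mul(-1, 4418308)) = Add(Mul(231, 364), Mul(-1, 4418308)) = Add(84084, -4418308) = -4334224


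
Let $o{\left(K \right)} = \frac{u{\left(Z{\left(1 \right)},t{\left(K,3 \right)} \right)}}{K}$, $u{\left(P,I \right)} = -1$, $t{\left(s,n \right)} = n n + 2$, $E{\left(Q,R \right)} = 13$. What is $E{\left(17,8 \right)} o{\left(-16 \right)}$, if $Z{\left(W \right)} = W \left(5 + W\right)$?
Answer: $\frac{13}{16} \approx 0.8125$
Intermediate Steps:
$t{\left(s,n \right)} = 2 + n^{2}$ ($t{\left(s,n \right)} = n^{2} + 2 = 2 + n^{2}$)
$o{\left(K \right)} = - \frac{1}{K}$
$E{\left(17,8 \right)} o{\left(-16 \right)} = 13 \left(- \frac{1}{-16}\right) = 13 \left(\left(-1\right) \left(- \frac{1}{16}\right)\right) = 13 \cdot \frac{1}{16} = \frac{13}{16}$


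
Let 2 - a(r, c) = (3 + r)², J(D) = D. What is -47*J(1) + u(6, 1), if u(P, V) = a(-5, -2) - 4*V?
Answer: -53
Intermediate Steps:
a(r, c) = 2 - (3 + r)²
u(P, V) = -2 - 4*V (u(P, V) = (2 - (3 - 5)²) - 4*V = (2 - 1*(-2)²) - 4*V = (2 - 1*4) - 4*V = (2 - 4) - 4*V = -2 - 4*V)
-47*J(1) + u(6, 1) = -47*1 + (-2 - 4*1) = -47 + (-2 - 4) = -47 - 6 = -53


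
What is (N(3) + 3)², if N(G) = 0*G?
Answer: 9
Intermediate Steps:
N(G) = 0
(N(3) + 3)² = (0 + 3)² = 3² = 9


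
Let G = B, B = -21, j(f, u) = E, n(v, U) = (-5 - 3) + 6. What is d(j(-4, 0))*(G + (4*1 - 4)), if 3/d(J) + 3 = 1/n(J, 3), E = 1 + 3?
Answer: 18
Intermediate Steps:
n(v, U) = -2 (n(v, U) = -8 + 6 = -2)
E = 4
j(f, u) = 4
d(J) = -6/7 (d(J) = 3/(-3 + 1/(-2)) = 3/(-3 - 1/2) = 3/(-7/2) = 3*(-2/7) = -6/7)
G = -21
d(j(-4, 0))*(G + (4*1 - 4)) = -6*(-21 + (4*1 - 4))/7 = -6*(-21 + (4 - 4))/7 = -6*(-21 + 0)/7 = -6/7*(-21) = 18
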